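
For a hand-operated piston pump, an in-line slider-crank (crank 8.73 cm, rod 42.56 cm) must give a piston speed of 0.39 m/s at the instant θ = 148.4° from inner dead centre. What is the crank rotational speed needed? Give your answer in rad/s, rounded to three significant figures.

For an in-line slider-crank, |v_piston| = rω|sinθ|·[1 + r cosθ/√(L² − r² sin²θ)].
With r = 0.0873 m, L = 0.4256 m, θ = 148.4°: the bracketed kinematic factor |dx/dθ| = 0.037706 m.
ω = v/|dx/dθ| = 0.39/0.037706 = 10.343 rad/s.

10.3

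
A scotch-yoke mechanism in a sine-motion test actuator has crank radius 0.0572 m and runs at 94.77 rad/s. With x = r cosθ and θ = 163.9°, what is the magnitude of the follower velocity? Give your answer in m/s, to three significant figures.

ω = 94.77 rad/s
x = r cosθ ⇒ ẋ = −rω sinθ.
|v| = rω|sinθ| = 0.0572·94.77·|sin 163.9°| = 1.5033 m/s.

1.50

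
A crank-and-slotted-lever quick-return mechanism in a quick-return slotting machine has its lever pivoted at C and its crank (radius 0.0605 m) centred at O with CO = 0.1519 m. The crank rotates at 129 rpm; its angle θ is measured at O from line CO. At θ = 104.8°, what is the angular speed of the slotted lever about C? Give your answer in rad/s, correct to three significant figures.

0.805

ω = 13.51 rad/s (from 129 rpm).
Crank pin A relative to C: A = (d + r cosθ, r sinθ); lever angle φ = atan2(r sinθ, d + r cosθ).
Differentiating tanφ: φ̇ = rω(d cosθ + r)/(d² + r² + 2dr cosθ).
d² + r² + 2dr cosθ = |CA|² = 0.0220388 m²;  d cosθ + r = +0.021698 m.
|ω_lever| = |0.0605·13.51·+0.021698| / 0.0220388 = 0.80464 rad/s.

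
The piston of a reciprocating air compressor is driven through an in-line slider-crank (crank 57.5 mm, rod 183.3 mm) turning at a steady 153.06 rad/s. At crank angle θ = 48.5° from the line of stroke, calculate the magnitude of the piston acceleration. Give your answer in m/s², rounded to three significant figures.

851

ω = 153.1 rad/s
x(θ) = r cosθ + √(L² − r² sin²θ); with ω constant, a = ω²·d²x/dθ².
d²x/dθ² = −r cosθ − r²(cos2θ)/√u − r⁴ sin²2θ/(4u^{3/2}),  u = L² − r² sin²θ = 0.0317443 m².
Substituting r = 0.0575 m, L = 0.1833 m, θ = 48.5°: d²x/dθ² = -0.036315 m.
a = ω²·d²x/dθ² = (153.1)²·(-0.036315) = -850.77 m/s²;  |a| = 850.77 m/s².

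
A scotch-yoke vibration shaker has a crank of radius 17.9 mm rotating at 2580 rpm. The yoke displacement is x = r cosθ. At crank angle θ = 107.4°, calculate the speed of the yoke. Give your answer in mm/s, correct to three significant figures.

4610

ω = 270.2 rad/s (from 2580 rpm).
x = r cosθ ⇒ ẋ = −rω sinθ.
|v| = rω|sinθ| = 0.0179·270.2·|sin 107.4°| = 4.6149 m/s = 4614.9 mm/s.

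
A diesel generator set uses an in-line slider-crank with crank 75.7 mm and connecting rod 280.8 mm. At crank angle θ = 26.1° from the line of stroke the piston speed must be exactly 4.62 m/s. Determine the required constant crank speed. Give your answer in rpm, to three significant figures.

For an in-line slider-crank, |v_piston| = rω|sinθ|·[1 + r cosθ/√(L² − r² sin²θ)].
With r = 0.0757 m, L = 0.2808 m, θ = 26.1°: the bracketed kinematic factor |dx/dθ| = 0.041423 m.
ω = v/|dx/dθ| = 4.62/0.041423 = 111.53 rad/s.
N = 60ω/(2π) = 1065 rpm.

1070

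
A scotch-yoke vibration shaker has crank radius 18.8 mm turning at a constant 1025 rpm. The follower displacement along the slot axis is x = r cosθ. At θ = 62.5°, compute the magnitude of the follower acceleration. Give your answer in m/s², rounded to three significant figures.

100

ω = 107.3 rad/s (from 1025 rpm).
x = r cosθ ⇒ ẍ = −rω² cosθ (ω constant).
|a| = rω²|cosθ| = 0.0188·(107.3)²·|cos 62.5°| = 100.02 m/s².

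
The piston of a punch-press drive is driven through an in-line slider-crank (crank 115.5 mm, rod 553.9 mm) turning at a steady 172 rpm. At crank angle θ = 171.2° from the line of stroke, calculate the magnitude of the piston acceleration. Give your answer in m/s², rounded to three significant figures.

29.6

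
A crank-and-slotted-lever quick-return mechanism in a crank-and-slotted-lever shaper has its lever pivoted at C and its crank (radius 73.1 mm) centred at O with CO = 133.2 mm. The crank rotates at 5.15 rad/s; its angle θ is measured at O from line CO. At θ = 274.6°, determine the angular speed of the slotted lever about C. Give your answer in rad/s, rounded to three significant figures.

ω = 5.15 rad/s
Crank pin A relative to C: A = (d + r cosθ, r sinθ); lever angle φ = atan2(r sinθ, d + r cosθ).
Differentiating tanφ: φ̇ = rω(d cosθ + r)/(d² + r² + 2dr cosθ).
d² + r² + 2dr cosθ = |CA|² = 0.0246476 m²;  d cosθ + r = +0.083782 m.
|ω_lever| = |0.0731·5.15·+0.083782| / 0.0246476 = 1.2797 rad/s.

1.28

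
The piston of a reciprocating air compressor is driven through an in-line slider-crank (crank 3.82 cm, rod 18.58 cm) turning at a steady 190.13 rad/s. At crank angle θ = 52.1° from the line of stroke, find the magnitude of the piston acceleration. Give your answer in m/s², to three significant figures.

781

ω = 190.1 rad/s
x(θ) = r cosθ + √(L² − r² sin²θ); with ω constant, a = ω²·d²x/dθ².
d²x/dθ² = −r cosθ − r²(cos2θ)/√u − r⁴ sin²2θ/(4u^{3/2}),  u = L² − r² sin²θ = 0.033613 m².
Substituting r = 0.0382 m, L = 0.1858 m, θ = 52.1°: d²x/dθ² = -0.021594 m.
a = ω²·d²x/dθ² = (190.1)²·(-0.021594) = -780.63 m/s²;  |a| = 780.63 m/s².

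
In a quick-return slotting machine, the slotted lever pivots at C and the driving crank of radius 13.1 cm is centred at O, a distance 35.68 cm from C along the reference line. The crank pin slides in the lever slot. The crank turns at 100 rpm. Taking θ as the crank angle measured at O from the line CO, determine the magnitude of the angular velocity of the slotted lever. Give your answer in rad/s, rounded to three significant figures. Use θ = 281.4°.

1.70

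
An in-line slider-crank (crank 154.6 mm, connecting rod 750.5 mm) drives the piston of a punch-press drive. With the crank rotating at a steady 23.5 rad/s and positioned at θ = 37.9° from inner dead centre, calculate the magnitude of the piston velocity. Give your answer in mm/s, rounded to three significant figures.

2600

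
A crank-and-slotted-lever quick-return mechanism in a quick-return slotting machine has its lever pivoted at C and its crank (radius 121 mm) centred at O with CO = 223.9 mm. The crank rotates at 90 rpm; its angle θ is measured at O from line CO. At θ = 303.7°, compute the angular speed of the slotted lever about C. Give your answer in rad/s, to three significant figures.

2.95

ω = 9.425 rad/s (from 90 rpm).
Crank pin A relative to C: A = (d + r cosθ, r sinθ); lever angle φ = atan2(r sinθ, d + r cosθ).
Differentiating tanφ: φ̇ = rω(d cosθ + r)/(d² + r² + 2dr cosθ).
d² + r² + 2dr cosθ = |CA|² = 0.0948358 m²;  d cosθ + r = +0.24523 m.
|ω_lever| = |0.121·9.425·+0.24523| / 0.0948358 = 2.9489 rad/s.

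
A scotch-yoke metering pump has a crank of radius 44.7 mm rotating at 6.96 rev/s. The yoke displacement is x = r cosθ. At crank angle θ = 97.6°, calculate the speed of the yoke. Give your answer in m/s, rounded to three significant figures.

1.94

ω = 43.73 rad/s (from 6.96 rev/s).
x = r cosθ ⇒ ẋ = −rω sinθ.
|v| = rω|sinθ| = 0.0447·43.73·|sin 97.6°| = 1.9376 m/s.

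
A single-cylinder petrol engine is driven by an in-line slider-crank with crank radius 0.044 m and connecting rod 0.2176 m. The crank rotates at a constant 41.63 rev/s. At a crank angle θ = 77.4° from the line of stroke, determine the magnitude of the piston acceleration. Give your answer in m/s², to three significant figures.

96.1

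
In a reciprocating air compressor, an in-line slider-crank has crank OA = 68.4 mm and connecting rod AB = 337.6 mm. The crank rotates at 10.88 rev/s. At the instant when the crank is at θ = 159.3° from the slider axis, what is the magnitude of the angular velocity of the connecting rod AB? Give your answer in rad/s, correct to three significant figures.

ω = 68.36 rad/s (converted from 10.88 rev/s).
The rod makes angle φ with the slider axis where L sinφ = r sinθ; differentiating, L cosφ·φ̇ = r ω cosθ.
L cosφ = √(L² − r² sin²θ) = 0.33673 m.
|ω_rod| = r ω |cosθ| / √(L² − r² sin²θ) = 0.0684·68.36·0.93544/0.33673 = 12.99 rad/s.

13.0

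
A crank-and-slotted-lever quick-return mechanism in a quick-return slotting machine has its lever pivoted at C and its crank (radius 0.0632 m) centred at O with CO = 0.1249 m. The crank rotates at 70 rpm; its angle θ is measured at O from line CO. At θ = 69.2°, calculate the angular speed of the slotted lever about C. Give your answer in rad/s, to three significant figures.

1.98

ω = 7.33 rad/s (from 70 rpm).
Crank pin A relative to C: A = (d + r cosθ, r sinθ); lever angle φ = atan2(r sinθ, d + r cosθ).
Differentiating tanφ: φ̇ = rω(d cosθ + r)/(d² + r² + 2dr cosθ).
d² + r² + 2dr cosθ = |CA|² = 0.0252005 m²;  d cosθ + r = +0.10755 m.
|ω_lever| = |0.0632·7.33·+0.10755| / 0.0252005 = 1.9772 rad/s.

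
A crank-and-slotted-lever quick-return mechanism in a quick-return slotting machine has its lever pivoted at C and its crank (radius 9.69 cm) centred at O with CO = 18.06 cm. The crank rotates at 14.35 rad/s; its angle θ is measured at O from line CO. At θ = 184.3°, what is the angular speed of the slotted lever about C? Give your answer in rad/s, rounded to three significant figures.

16.3

ω = 14.35 rad/s
Crank pin A relative to C: A = (d + r cosθ, r sinθ); lever angle φ = atan2(r sinθ, d + r cosθ).
Differentiating tanφ: φ̇ = rω(d cosθ + r)/(d² + r² + 2dr cosθ).
d² + r² + 2dr cosθ = |CA|² = 0.00710421 m²;  d cosθ + r = -0.083192 m.
|ω_lever| = |0.0969·14.35·-0.083192| / 0.00710421 = 16.283 rad/s.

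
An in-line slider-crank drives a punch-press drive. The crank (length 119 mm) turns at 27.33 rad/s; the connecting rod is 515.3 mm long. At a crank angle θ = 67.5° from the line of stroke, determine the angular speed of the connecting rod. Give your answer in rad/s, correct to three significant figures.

2.47

ω = 27.33 rad/s
The rod makes angle φ with the slider axis where L sinφ = r sinθ; differentiating, L cosφ·φ̇ = r ω cosθ.
L cosφ = √(L² − r² sin²θ) = 0.50344 m.
|ω_rod| = r ω |cosθ| / √(L² − r² sin²θ) = 0.119·27.33·0.38268/0.50344 = 2.4722 rad/s.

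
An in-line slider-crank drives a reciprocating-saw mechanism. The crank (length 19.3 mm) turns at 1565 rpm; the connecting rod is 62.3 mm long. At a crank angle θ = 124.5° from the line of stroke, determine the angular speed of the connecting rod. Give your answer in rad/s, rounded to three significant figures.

29.7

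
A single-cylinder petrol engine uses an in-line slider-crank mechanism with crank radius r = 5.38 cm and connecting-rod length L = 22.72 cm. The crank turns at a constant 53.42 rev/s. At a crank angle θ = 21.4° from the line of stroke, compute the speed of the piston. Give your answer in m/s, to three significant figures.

ω = 2π·53.4 = 335.6 rad/s
For an in-line slider-crank, x = r cosθ + √(L² − r² sin²θ), so v = −rω sinθ·[1 + r cosθ/√(L² − r² sin²θ)].
With r = 0.0538 m, L = 0.2272 m, θ = 21.4°: √(L² − r² sin²θ) = 0.22635 m.
v = −0.0538·335.6·0.36488·[1 + 0.0538·0.93106/0.22635] = -8.047 m/s.
|v| = 8.047 m/s.

8.05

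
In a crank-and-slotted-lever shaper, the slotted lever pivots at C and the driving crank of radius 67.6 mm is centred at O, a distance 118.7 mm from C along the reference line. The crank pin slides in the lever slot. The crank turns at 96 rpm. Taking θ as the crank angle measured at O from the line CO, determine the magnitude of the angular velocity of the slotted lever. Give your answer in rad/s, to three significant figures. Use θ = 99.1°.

2.06

ω = 10.05 rad/s (from 96 rpm).
Crank pin A relative to C: A = (d + r cosθ, r sinθ); lever angle φ = atan2(r sinθ, d + r cosθ).
Differentiating tanφ: φ̇ = rω(d cosθ + r)/(d² + r² + 2dr cosθ).
d² + r² + 2dr cosθ = |CA|² = 0.0161213 m²;  d cosθ + r = +0.048827 m.
|ω_lever| = |0.0676·10.05·+0.048827| / 0.0161213 = 2.0583 rad/s.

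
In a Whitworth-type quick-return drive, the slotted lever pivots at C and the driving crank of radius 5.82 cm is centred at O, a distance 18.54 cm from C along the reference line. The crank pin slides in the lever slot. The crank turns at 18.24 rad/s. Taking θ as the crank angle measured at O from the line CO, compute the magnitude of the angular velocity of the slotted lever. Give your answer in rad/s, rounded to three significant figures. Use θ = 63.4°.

3.16

ω = 18.24 rad/s
Crank pin A relative to C: A = (d + r cosθ, r sinθ); lever angle φ = atan2(r sinθ, d + r cosθ).
Differentiating tanφ: φ̇ = rω(d cosθ + r)/(d² + r² + 2dr cosθ).
d² + r² + 2dr cosθ = |CA|² = 0.0474233 m²;  d cosθ + r = +0.14121 m.
|ω_lever| = |0.0582·18.24·+0.14121| / 0.0474233 = 3.1611 rad/s.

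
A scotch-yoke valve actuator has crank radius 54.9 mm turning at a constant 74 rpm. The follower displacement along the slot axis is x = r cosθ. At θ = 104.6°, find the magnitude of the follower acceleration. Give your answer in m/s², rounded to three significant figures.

0.831

ω = 7.749 rad/s (from 74 rpm).
x = r cosθ ⇒ ẍ = −rω² cosθ (ω constant).
|a| = rω²|cosθ| = 0.0549·(7.749)²·|cos 104.6°| = 0.83102 m/s².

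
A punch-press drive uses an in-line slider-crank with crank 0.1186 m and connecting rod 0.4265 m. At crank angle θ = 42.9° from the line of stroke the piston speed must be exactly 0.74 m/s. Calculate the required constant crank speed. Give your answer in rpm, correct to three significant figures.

72.5

For an in-line slider-crank, |v_piston| = rω|sinθ|·[1 + r cosθ/√(L² − r² sin²θ)].
With r = 0.1186 m, L = 0.4265 m, θ = 42.9°: the bracketed kinematic factor |dx/dθ| = 0.097482 m.
ω = v/|dx/dθ| = 0.74/0.097482 = 7.5911 rad/s.
N = 60ω/(2π) = 72.49 rpm.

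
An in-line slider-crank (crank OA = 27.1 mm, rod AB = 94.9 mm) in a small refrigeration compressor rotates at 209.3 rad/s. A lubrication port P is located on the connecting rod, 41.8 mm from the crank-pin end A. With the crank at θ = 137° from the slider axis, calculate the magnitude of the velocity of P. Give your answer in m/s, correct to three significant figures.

ω = 209.3 rad/s.  Crank-pin speed |V_A| = rω = 5.672 m/s, perpendicular to OA.
Rod angle: sinφ = −(r/L) sinθ ⇒ φ = -11.230°; ω_rod = −rω cosθ/√(L²−r²sin²θ) = +44.565 rad/s.
V_P = V_A + ω_rod × AP, with AP = 0.0418 m along the rod.
Components: V_Px = −rω sinθ − a·ω_rod·sinφ = -3.5055 m/s;  V_Py = rω cosθ + a·ω_rod·cosφ = -2.3211 m/s.
|V_P| = √(V_Px² + V_Py²) = 4.2043 m/s.

4.20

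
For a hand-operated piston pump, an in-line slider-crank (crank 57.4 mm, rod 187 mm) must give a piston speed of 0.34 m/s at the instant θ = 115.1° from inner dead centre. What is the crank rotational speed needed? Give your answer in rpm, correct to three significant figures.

For an in-line slider-crank, |v_piston| = rω|sinθ|·[1 + r cosθ/√(L² − r² sin²θ)].
With r = 0.0574 m, L = 0.187 m, θ = 115.1°: the bracketed kinematic factor |dx/dθ| = 0.044934 m.
ω = v/|dx/dθ| = 0.34/0.044934 = 7.5667 rad/s.
N = 60ω/(2π) = 72.257 rpm.

72.3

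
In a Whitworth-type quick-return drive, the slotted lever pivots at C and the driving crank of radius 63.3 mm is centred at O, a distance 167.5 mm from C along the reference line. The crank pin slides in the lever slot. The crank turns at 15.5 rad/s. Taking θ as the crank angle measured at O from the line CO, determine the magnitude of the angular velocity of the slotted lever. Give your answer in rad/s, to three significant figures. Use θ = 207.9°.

ω = 15.5 rad/s
Crank pin A relative to C: A = (d + r cosθ, r sinθ); lever angle φ = atan2(r sinθ, d + r cosθ).
Differentiating tanφ: φ̇ = rω(d cosθ + r)/(d² + r² + 2dr cosθ).
d² + r² + 2dr cosθ = |CA|² = 0.0133224 m²;  d cosθ + r = -0.084731 m.
|ω_lever| = |0.0633·15.5·-0.084731| / 0.0133224 = 6.2401 rad/s.

6.24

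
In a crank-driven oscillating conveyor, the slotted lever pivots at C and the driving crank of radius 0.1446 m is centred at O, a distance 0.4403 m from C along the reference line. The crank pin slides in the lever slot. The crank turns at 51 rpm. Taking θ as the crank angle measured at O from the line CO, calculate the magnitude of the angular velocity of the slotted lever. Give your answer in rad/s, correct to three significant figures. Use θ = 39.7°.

ω = 5.341 rad/s (from 51 rpm).
Crank pin A relative to C: A = (d + r cosθ, r sinθ); lever angle φ = atan2(r sinθ, d + r cosθ).
Differentiating tanφ: φ̇ = rω(d cosθ + r)/(d² + r² + 2dr cosθ).
d² + r² + 2dr cosθ = |CA|² = 0.312745 m²;  d cosθ + r = +0.48337 m.
|ω_lever| = |0.1446·5.341·+0.48337| / 0.312745 = 1.1936 rad/s.

1.19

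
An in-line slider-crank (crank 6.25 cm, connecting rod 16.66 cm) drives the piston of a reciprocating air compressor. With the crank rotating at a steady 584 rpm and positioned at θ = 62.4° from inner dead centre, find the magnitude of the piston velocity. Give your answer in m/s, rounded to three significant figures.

ω = 2π·584/60 = 61.16 rad/s
For an in-line slider-crank, x = r cosθ + √(L² − r² sin²θ), so v = −rω sinθ·[1 + r cosθ/√(L² − r² sin²θ)].
With r = 0.0625 m, L = 0.1666 m, θ = 62.4°: √(L² − r² sin²θ) = 0.15712 m.
v = −0.0625·61.16·0.88620·[1 + 0.0625·0.46330/0.15712] = -4.0116 m/s.
|v| = 4.0116 m/s.

4.01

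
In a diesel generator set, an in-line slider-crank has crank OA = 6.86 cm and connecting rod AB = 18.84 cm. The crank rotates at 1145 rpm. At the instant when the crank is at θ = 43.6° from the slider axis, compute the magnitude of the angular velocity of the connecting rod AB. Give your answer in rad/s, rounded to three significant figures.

32.7

ω = 119.9 rad/s (converted from 1145 rpm).
The rod makes angle φ with the slider axis where L sinφ = r sinθ; differentiating, L cosφ·φ̇ = r ω cosθ.
L cosφ = √(L² − r² sin²θ) = 0.18236 m.
|ω_rod| = r ω |cosθ| / √(L² − r² sin²θ) = 0.0686·119.9·0.72417/0.18236 = 32.663 rad/s.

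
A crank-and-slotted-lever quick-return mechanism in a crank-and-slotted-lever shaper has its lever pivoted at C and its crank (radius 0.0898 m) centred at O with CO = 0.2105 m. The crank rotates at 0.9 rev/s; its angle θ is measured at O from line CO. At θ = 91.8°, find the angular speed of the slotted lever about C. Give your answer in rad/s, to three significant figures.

0.825

ω = 5.655 rad/s (from 0.9 rev/s).
Crank pin A relative to C: A = (d + r cosθ, r sinθ); lever angle φ = atan2(r sinθ, d + r cosθ).
Differentiating tanφ: φ̇ = rω(d cosθ + r)/(d² + r² + 2dr cosθ).
d² + r² + 2dr cosθ = |CA|² = 0.0511868 m²;  d cosθ + r = +0.083188 m.
|ω_lever| = |0.0898·5.655·+0.083188| / 0.0511868 = 0.82528 rad/s.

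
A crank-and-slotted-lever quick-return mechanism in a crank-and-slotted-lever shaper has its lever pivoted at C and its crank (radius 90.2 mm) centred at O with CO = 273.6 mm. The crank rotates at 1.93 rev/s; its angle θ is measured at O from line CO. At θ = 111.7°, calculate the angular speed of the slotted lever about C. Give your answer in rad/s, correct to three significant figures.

ω = 12.13 rad/s (from 1.93 rev/s).
Crank pin A relative to C: A = (d + r cosθ, r sinθ); lever angle φ = atan2(r sinθ, d + r cosθ).
Differentiating tanφ: φ̇ = rω(d cosθ + r)/(d² + r² + 2dr cosθ).
d² + r² + 2dr cosθ = |CA|² = 0.0647432 m²;  d cosθ + r = -0.010963 m.
|ω_lever| = |0.0902·12.13·-0.010963| / 0.0647432 = 0.18521 rad/s.

0.185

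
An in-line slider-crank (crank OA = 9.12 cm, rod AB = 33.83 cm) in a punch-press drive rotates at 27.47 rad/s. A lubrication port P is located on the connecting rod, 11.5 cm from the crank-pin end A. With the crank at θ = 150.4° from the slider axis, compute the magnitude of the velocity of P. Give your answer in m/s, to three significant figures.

1.83

ω = 27.47 rad/s.  Crank-pin speed |V_A| = rω = 2.5053 m/s, perpendicular to OA.
Rod angle: sinφ = −(r/L) sinθ ⇒ φ = -7.652°; ω_rod = −rω cosθ/√(L²−r²sin²θ) = +6.4969 rad/s.
V_P = V_A + ω_rod × AP, with AP = 0.115 m along the rod.
Components: V_Px = −rω sinθ − a·ω_rod·sinφ = -1.138 m/s;  V_Py = rω cosθ + a·ω_rod·cosφ = -1.4378 m/s.
|V_P| = √(V_Px² + V_Py²) = 1.8337 m/s.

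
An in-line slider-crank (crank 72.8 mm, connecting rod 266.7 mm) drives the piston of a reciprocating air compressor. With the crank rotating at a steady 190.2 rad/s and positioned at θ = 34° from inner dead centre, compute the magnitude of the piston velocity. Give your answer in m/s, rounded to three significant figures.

9.52

ω = 190.2 rad/s
For an in-line slider-crank, x = r cosθ + √(L² − r² sin²θ), so v = −rω sinθ·[1 + r cosθ/√(L² − r² sin²θ)].
With r = 0.0728 m, L = 0.2667 m, θ = 34°: √(L² − r² sin²θ) = 0.26357 m.
v = −0.0728·190.2·0.55919·[1 + 0.0728·0.82904/0.26357] = -9.5159 m/s.
|v| = 9.5159 m/s.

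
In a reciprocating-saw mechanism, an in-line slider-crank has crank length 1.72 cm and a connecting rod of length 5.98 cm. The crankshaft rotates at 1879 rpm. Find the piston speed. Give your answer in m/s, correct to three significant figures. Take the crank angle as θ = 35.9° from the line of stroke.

2.45

ω = 2π·1879/60 = 196.8 rad/s
For an in-line slider-crank, x = r cosθ + √(L² − r² sin²θ), so v = −rω sinθ·[1 + r cosθ/√(L² − r² sin²θ)].
With r = 0.0172 m, L = 0.0598 m, θ = 35.9°: √(L² − r² sin²θ) = 0.058943 m.
v = −0.0172·196.8·0.58637·[1 + 0.0172·0.81004/0.058943] = -2.4536 m/s.
|v| = 2.4536 m/s.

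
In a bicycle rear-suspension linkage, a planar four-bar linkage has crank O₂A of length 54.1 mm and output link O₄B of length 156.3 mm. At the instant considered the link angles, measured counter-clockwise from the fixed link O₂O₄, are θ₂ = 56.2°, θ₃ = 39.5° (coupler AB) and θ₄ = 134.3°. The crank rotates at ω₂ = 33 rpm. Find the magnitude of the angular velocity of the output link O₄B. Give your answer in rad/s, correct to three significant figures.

0.345

ω₂ = 3.456 rad/s (from 33 rpm).
Differentiating the loop-closure r₂e^{iθ₂}+r₃e^{iθ₃}=r₁+r₄e^{iθ₄} gives r₂ω₂e^{iθ₂}+r₃ω₃e^{iθ₃}=r₄ω₄e^{iθ₄}.
Eliminating the other unknown: ω₄ = r₂ω₂ sin(θ₂−θ₃) / [r₄ sin(θ₄−θ₃)].
Numerator sine = +0.28736; denominator sine = +0.99649.
Result = 0.0541·3.456·(+0.28736) / (0.1563·(+0.99649)) = +0.34493 rad/s; magnitude 0.34493 rad/s.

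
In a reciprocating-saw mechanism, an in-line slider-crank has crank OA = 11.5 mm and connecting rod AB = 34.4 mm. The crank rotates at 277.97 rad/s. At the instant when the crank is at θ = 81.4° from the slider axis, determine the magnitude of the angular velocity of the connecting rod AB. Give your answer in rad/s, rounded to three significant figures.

ω = 278 rad/s
The rod makes angle φ with the slider axis where L sinφ = r sinθ; differentiating, L cosφ·φ̇ = r ω cosθ.
L cosφ = √(L² − r² sin²θ) = 0.032466 m.
|ω_rod| = r ω |cosθ| / √(L² − r² sin²θ) = 0.0115·278·0.14954/0.032466 = 14.723 rad/s.

14.7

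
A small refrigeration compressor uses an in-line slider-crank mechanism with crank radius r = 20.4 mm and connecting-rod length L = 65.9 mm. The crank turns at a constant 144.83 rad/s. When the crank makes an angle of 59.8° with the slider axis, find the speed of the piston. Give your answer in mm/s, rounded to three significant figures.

2970

ω = 144.8 rad/s
For an in-line slider-crank, x = r cosθ + √(L² − r² sin²θ), so v = −rω sinθ·[1 + r cosθ/√(L² − r² sin²θ)].
With r = 0.0204 m, L = 0.0659 m, θ = 59.8°: √(L² − r² sin²θ) = 0.063498 m.
v = −0.0204·144.8·0.86427·[1 + 0.0204·0.50302/0.063498] = -2.9662 m/s.
|v| = 2.9662 m/s = 2966.2 mm/s.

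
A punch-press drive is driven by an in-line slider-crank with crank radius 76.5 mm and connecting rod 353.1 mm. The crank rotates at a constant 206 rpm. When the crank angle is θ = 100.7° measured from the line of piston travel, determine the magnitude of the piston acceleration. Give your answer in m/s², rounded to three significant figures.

ω = 2π·206/60 = 21.57 rad/s
x(θ) = r cosθ + √(L² − r² sin²θ); with ω constant, a = ω²·d²x/dθ².
d²x/dθ² = −r cosθ − r²(cos2θ)/√u − r⁴ sin²2θ/(4u^{3/2}),  u = L² − r² sin²θ = 0.119029 m².
Substituting r = 0.0765 m, L = 0.3531 m, θ = 100.7°: d²x/dθ² = +0.029969 m.
a = ω²·d²x/dθ² = (21.57)²·(+0.029969) = +13.946 m/s²;  |a| = 13.946 m/s².

13.9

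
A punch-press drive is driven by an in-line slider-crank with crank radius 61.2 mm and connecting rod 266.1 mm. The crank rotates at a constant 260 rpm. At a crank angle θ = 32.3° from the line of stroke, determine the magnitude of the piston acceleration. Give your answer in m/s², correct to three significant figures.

43.0

ω = 2π·260/60 = 27.23 rad/s
x(θ) = r cosθ + √(L² − r² sin²θ); with ω constant, a = ω²·d²x/dθ².
d²x/dθ² = −r cosθ − r²(cos2θ)/√u − r⁴ sin²2θ/(4u^{3/2}),  u = L² − r² sin²θ = 0.0697398 m².
Substituting r = 0.0612 m, L = 0.2661 m, θ = 32.3°: d²x/dθ² = -0.057969 m.
a = ω²·d²x/dθ² = (27.23)²·(-0.057969) = -42.973 m/s²;  |a| = 42.973 m/s².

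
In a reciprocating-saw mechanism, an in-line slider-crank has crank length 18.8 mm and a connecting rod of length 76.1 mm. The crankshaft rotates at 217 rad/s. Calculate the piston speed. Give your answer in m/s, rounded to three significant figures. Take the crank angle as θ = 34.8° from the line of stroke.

ω = 217 rad/s
For an in-line slider-crank, x = r cosθ + √(L² − r² sin²θ), so v = −rω sinθ·[1 + r cosθ/√(L² − r² sin²θ)].
With r = 0.0188 m, L = 0.0761 m, θ = 34.8°: √(L² − r² sin²θ) = 0.07534 m.
v = −0.0188·217·0.57071·[1 + 0.0188·0.82115/0.07534] = -2.8054 m/s.
|v| = 2.8054 m/s.

2.81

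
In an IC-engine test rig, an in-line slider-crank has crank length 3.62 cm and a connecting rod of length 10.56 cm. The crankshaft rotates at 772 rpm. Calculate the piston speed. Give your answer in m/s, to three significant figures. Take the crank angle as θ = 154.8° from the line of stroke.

ω = 2π·772/60 = 80.84 rad/s
For an in-line slider-crank, x = r cosθ + √(L² − r² sin²θ), so v = −rω sinθ·[1 + r cosθ/√(L² − r² sin²θ)].
With r = 0.0362 m, L = 0.1056 m, θ = 154.8°: √(L² − r² sin²θ) = 0.10447 m.
v = −0.0362·80.84·0.42578·[1 + 0.0362·-0.90483/0.10447] = -0.85538 m/s.
|v| = 0.85538 m/s.

0.855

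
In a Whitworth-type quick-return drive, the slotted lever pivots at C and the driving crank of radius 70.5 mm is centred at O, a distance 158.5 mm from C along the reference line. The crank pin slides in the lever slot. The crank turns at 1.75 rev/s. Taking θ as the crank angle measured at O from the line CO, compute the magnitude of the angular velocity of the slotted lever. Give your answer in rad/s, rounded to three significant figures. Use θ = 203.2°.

6.10

ω = 11 rad/s (from 1.75 rev/s).
Crank pin A relative to C: A = (d + r cosθ, r sinθ); lever angle φ = atan2(r sinθ, d + r cosθ).
Differentiating tanφ: φ̇ = rω(d cosθ + r)/(d² + r² + 2dr cosθ).
d² + r² + 2dr cosθ = |CA|² = 0.0095512 m²;  d cosθ + r = -0.075183 m.
|ω_lever| = |0.0705·11·-0.075183| / 0.0095512 = 6.1019 rad/s.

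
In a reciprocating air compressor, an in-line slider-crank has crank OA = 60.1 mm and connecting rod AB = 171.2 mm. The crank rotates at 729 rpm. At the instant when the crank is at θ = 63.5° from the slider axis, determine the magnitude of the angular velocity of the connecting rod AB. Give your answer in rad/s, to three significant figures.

ω = 76.34 rad/s (converted from 729 rpm).
The rod makes angle φ with the slider axis where L sinφ = r sinθ; differentiating, L cosφ·φ̇ = r ω cosθ.
L cosφ = √(L² − r² sin²θ) = 0.16253 m.
|ω_rod| = r ω |cosθ| / √(L² − r² sin²θ) = 0.0601·76.34·0.44620/0.16253 = 12.596 rad/s.

12.6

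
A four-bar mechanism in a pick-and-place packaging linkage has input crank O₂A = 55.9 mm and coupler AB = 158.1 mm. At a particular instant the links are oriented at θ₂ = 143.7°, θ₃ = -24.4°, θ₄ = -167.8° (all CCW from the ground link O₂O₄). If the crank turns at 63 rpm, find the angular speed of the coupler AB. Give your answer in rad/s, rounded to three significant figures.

ω₂ = 6.597 rad/s (from 63 rpm).
Differentiating the loop-closure r₂e^{iθ₂}+r₃e^{iθ₃}=r₁+r₄e^{iθ₄} gives r₂ω₂e^{iθ₂}+r₃ω₃e^{iθ₃}=r₄ω₄e^{iθ₄}.
Eliminating the other unknown: ω₃ = r₂ω₂ sin(θ₄−θ₂) / [r₃ sin(θ₃−θ₄)].
Numerator sine = +0.74896; denominator sine = +0.59622.
Result = 0.0559·6.597·(+0.74896) / (0.1581·(+0.59622)) = +2.9302 rad/s; magnitude 2.9302 rad/s.

2.93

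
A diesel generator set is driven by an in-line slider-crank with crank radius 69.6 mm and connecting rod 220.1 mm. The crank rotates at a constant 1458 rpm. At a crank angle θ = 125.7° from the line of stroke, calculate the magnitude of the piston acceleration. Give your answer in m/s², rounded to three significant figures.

1100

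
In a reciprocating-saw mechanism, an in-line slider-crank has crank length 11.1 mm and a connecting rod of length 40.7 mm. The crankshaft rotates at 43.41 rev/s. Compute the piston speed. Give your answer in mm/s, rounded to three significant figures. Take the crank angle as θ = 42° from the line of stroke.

2440

ω = 2π·43.4 = 272.8 rad/s
For an in-line slider-crank, x = r cosθ + √(L² − r² sin²θ), so v = −rω sinθ·[1 + r cosθ/√(L² − r² sin²θ)].
With r = 0.0111 m, L = 0.0407 m, θ = 42°: √(L² − r² sin²θ) = 0.040017 m.
v = −0.0111·272.8·0.66913·[1 + 0.0111·0.74314/0.040017] = -2.4434 m/s.
|v| = 2.4434 m/s = 2443.4 mm/s.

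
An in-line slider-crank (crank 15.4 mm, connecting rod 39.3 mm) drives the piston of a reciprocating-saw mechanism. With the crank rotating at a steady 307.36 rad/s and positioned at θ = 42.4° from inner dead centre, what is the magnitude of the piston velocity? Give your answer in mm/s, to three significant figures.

4150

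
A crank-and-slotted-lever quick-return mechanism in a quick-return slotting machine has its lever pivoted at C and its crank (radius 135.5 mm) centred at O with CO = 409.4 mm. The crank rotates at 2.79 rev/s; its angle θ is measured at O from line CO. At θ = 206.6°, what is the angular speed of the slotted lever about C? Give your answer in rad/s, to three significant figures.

6.31

ω = 17.53 rad/s (from 2.79 rev/s).
Crank pin A relative to C: A = (d + r cosθ, r sinθ); lever angle φ = atan2(r sinθ, d + r cosθ).
Differentiating tanφ: φ̇ = rω(d cosθ + r)/(d² + r² + 2dr cosθ).
d² + r² + 2dr cosθ = |CA|² = 0.0867645 m²;  d cosθ + r = -0.23057 m.
|ω_lever| = |0.1355·17.53·-0.23057| / 0.0867645 = 6.3122 rad/s.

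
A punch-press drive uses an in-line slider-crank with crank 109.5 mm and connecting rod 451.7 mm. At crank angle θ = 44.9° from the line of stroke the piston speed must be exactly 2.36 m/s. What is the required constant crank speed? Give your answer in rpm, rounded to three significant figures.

248

For an in-line slider-crank, |v_piston| = rω|sinθ|·[1 + r cosθ/√(L² − r² sin²θ)].
With r = 0.1095 m, L = 0.4517 m, θ = 44.9°: the bracketed kinematic factor |dx/dθ| = 0.090764 m.
ω = v/|dx/dθ| = 2.36/0.090764 = 26.002 rad/s.
N = 60ω/(2π) = 248.3 rpm.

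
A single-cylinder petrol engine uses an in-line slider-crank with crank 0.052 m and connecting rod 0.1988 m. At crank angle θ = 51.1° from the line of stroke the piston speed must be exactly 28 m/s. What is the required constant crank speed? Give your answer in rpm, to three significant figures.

5660

For an in-line slider-crank, |v_piston| = rω|sinθ|·[1 + r cosθ/√(L² − r² sin²θ)].
With r = 0.052 m, L = 0.1988 m, θ = 51.1°: the bracketed kinematic factor |dx/dθ| = 0.047258 m.
ω = v/|dx/dθ| = 28/0.047258 = 592.49 rad/s.
N = 60ω/(2π) = 5657.9 rpm.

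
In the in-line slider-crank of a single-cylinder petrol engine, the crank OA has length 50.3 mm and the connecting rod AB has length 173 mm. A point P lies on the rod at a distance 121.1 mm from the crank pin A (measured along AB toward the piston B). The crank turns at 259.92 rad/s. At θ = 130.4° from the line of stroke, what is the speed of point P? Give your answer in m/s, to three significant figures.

ω = 259.9 rad/s.  Crank-pin speed |V_A| = rω = 13.074 m/s, perpendicular to OA.
Rod angle: sinφ = −(r/L) sinθ ⇒ φ = -12.792°; ω_rod = −rω cosθ/√(L²−r²sin²θ) = +50.226 rad/s.
V_P = V_A + ω_rod × AP, with AP = 0.1211 m along the rod.
Components: V_Px = −rω sinθ − a·ω_rod·sinφ = -8.6096 m/s;  V_Py = rω cosθ + a·ω_rod·cosφ = -2.5421 m/s.
|V_P| = √(V_Px² + V_Py²) = 8.977 m/s.

8.98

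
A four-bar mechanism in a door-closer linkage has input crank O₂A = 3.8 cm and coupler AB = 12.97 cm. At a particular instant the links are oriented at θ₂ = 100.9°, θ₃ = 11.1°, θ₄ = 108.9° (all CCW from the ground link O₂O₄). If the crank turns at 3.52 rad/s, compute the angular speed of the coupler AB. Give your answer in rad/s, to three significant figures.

0.145

ω₂ = 3.52 rad/s
Differentiating the loop-closure r₂e^{iθ₂}+r₃e^{iθ₃}=r₁+r₄e^{iθ₄} gives r₂ω₂e^{iθ₂}+r₃ω₃e^{iθ₃}=r₄ω₄e^{iθ₄}.
Eliminating the other unknown: ω₃ = r₂ω₂ sin(θ₄−θ₂) / [r₃ sin(θ₃−θ₄)].
Numerator sine = +0.13917; denominator sine = -0.99075.
Result = 0.038·3.52·(+0.13917) / (0.1297·(-0.99075)) = -0.14487 rad/s; magnitude 0.14487 rad/s.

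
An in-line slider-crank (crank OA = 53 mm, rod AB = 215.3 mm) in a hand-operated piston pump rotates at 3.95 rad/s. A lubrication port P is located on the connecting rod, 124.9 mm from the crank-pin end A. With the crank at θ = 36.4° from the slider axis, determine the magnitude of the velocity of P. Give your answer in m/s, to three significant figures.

0.156

ω = 3.95 rad/s.  Crank-pin speed |V_A| = rω = 0.20935 m/s, perpendicular to OA.
Rod angle: sinφ = −(r/L) sinθ ⇒ φ = -8.400°; ω_rod = −rω cosθ/√(L²−r²sin²θ) = -0.79114 rad/s.
V_P = V_A + ω_rod × AP, with AP = 0.1249 m along the rod.
Components: V_Px = −rω sinθ − a·ω_rod·sinφ = -0.13867 m/s;  V_Py = rω cosθ + a·ω_rod·cosφ = +0.070752 m/s.
|V_P| = √(V_Px² + V_Py²) = 0.15567 m/s.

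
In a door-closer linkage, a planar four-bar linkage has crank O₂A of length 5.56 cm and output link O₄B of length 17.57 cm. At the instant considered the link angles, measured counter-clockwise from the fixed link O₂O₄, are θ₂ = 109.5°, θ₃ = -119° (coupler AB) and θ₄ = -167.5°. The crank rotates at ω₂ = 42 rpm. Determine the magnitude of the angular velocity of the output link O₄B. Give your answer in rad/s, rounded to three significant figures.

1.39

ω₂ = 4.398 rad/s (from 42 rpm).
Differentiating the loop-closure r₂e^{iθ₂}+r₃e^{iθ₃}=r₁+r₄e^{iθ₄} gives r₂ω₂e^{iθ₂}+r₃ω₃e^{iθ₃}=r₄ω₄e^{iθ₄}.
Eliminating the other unknown: ω₄ = r₂ω₂ sin(θ₂−θ₃) / [r₄ sin(θ₄−θ₃)].
Numerator sine = -0.74896; denominator sine = -0.74896.
Result = 0.0556·4.398·(-0.74896) / (0.1757·(-0.74896)) = +1.3918 rad/s; magnitude 1.3918 rad/s.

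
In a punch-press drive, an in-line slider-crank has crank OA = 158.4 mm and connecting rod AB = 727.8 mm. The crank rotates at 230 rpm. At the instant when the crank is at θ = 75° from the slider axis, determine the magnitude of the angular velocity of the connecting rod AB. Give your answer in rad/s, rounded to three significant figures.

ω = 24.09 rad/s (converted from 230 rpm).
The rod makes angle φ with the slider axis where L sinφ = r sinθ; differentiating, L cosφ·φ̇ = r ω cosθ.
L cosφ = √(L² − r² sin²θ) = 0.71154 m.
|ω_rod| = r ω |cosθ| / √(L² − r² sin²θ) = 0.1584·24.09·0.25882/0.71154 = 1.3877 rad/s.

1.39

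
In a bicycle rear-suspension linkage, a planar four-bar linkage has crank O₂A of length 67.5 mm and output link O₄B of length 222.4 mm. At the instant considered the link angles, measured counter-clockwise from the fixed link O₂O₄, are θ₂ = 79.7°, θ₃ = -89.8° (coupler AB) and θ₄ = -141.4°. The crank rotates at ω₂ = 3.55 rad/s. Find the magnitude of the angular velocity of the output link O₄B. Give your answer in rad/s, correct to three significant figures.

ω₂ = 3.55 rad/s
Differentiating the loop-closure r₂e^{iθ₂}+r₃e^{iθ₃}=r₁+r₄e^{iθ₄} gives r₂ω₂e^{iθ₂}+r₃ω₃e^{iθ₃}=r₄ω₄e^{iθ₄}.
Eliminating the other unknown: ω₄ = r₂ω₂ sin(θ₂−θ₃) / [r₄ sin(θ₄−θ₃)].
Numerator sine = +0.18224; denominator sine = -0.78369.
Result = 0.0675·3.55·(+0.18224) / (0.2224·(-0.78369)) = -0.25054 rad/s; magnitude 0.25054 rad/s.

0.251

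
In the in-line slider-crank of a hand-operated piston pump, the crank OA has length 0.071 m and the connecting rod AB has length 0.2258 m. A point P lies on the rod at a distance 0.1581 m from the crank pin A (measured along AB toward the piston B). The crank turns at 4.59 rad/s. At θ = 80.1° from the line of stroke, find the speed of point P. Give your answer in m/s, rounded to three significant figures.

0.334

ω = 4.59 rad/s.  Crank-pin speed |V_A| = rω = 0.32589 m/s, perpendicular to OA.
Rod angle: sinφ = −(r/L) sinθ ⇒ φ = -18.044°; ω_rod = −rω cosθ/√(L²−r²sin²θ) = -0.26098 rad/s.
V_P = V_A + ω_rod × AP, with AP = 0.1581 m along the rod.
Components: V_Px = −rω sinθ − a·ω_rod·sinφ = -0.33382 m/s;  V_Py = rω cosθ + a·ω_rod·cosφ = +0.016799 m/s.
|V_P| = √(V_Px² + V_Py²) = 0.33424 m/s.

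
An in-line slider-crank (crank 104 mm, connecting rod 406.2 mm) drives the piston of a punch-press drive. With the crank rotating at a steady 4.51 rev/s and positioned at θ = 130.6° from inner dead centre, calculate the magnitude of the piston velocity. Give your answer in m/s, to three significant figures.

1.86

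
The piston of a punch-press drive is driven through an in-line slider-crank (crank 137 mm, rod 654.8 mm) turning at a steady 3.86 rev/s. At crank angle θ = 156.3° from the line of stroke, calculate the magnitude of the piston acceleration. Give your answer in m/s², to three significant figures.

62.2

ω = 2π·3.86 = 24.25 rad/s
x(θ) = r cosθ + √(L² − r² sin²θ); with ω constant, a = ω²·d²x/dθ².
d²x/dθ² = −r cosθ − r²(cos2θ)/√u − r⁴ sin²2θ/(4u^{3/2}),  u = L² − r² sin²θ = 0.425731 m².
Substituting r = 0.137 m, L = 0.6548 m, θ = 156.3°: d²x/dθ² = +0.1058 m.
a = ω²·d²x/dθ² = (24.25)²·(+0.1058) = +62.235 m/s²;  |a| = 62.235 m/s².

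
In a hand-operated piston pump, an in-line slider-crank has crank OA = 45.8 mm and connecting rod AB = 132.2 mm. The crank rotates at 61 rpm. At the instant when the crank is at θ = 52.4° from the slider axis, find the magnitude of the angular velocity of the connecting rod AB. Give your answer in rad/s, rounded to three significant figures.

1.40

ω = 6.388 rad/s (converted from 61 rpm).
The rod makes angle φ with the slider axis where L sinφ = r sinθ; differentiating, L cosφ·φ̇ = r ω cosθ.
L cosφ = √(L² − r² sin²θ) = 0.12712 m.
|ω_rod| = r ω |cosθ| / √(L² − r² sin²θ) = 0.0458·6.388·0.61015/0.12712 = 1.4042 rad/s.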